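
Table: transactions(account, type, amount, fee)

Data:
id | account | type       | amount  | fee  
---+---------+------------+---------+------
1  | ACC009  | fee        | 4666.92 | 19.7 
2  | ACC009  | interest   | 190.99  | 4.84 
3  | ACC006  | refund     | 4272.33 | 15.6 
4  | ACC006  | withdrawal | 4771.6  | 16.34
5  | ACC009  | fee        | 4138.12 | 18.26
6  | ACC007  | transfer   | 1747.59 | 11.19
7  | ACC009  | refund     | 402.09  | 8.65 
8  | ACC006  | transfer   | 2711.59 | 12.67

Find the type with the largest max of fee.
SELECT type, MAX(fee) as val
FROM transactions
GROUP BY type
ORDER BY val DESC
LIMIT 1

Result: fee with max(fee) = 19.70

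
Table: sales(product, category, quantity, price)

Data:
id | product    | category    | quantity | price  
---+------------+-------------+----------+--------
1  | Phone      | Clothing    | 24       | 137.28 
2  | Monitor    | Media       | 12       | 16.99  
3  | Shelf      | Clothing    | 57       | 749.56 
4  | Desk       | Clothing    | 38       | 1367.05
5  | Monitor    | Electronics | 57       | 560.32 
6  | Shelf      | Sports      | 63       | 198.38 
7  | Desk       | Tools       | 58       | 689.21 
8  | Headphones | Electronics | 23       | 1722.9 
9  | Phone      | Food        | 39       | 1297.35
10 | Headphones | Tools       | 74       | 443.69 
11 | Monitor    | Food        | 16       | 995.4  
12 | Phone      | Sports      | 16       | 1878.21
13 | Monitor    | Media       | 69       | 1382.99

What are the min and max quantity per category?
SELECT category, MIN(quantity), MAX(quantity)
FROM sales
GROUP BY category

Result:
  Clothing: min=24, max=57
  Electronics: min=23, max=57
  Food: min=16, max=39
  Media: min=12, max=69
  Sports: min=16, max=63
  Tools: min=58, max=74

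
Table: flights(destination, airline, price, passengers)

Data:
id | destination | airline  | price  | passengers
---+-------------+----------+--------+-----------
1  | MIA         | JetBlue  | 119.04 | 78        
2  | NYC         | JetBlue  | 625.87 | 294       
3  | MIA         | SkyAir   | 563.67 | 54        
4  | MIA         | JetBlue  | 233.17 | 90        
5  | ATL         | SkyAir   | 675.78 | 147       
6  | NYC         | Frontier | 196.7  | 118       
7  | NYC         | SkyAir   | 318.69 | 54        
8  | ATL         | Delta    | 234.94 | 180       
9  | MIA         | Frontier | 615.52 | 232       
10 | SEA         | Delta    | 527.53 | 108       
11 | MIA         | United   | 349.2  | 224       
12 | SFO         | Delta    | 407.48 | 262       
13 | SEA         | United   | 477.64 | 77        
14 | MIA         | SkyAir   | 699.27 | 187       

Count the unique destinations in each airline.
SELECT airline, COUNT(DISTINCT destination)
FROM flights
GROUP BY airline

Result:
  Delta: 3 distinct
  Frontier: 2 distinct
  JetBlue: 2 distinct
  SkyAir: 3 distinct
  United: 2 distinct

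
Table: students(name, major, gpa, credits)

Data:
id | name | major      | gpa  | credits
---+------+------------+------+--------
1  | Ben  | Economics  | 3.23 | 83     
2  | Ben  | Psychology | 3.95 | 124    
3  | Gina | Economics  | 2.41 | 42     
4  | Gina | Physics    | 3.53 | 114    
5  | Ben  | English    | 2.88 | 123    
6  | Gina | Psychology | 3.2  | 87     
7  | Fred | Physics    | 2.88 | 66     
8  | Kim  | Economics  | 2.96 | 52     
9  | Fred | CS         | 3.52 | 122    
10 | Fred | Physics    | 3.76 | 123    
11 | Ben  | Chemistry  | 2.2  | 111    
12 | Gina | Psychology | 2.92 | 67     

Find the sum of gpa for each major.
SELECT major, SUM(gpa) as result
FROM students
GROUP BY major

Result:
  CS: 3.52
  Chemistry: 2.20
  Economics: 8.60
  English: 2.88
  Physics: 10.17
  Psychology: 10.07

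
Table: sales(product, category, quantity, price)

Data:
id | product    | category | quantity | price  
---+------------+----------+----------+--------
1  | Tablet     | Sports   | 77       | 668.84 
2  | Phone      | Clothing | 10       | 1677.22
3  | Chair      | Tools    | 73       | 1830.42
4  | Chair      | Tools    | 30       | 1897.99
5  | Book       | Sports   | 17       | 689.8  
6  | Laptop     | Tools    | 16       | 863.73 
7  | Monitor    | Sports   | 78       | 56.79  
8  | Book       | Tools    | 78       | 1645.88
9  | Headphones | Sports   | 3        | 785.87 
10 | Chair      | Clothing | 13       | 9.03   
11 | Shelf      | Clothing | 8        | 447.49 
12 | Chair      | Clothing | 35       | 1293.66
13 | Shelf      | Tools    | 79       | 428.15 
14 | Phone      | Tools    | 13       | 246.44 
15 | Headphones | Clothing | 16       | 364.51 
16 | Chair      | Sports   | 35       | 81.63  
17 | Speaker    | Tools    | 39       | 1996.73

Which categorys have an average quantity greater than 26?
SELECT category, AVG(quantity)
FROM sales
GROUP BY category
HAVING AVG(quantity) > 26

Result:
  Sports: avg=42.00
  Tools: avg=46.86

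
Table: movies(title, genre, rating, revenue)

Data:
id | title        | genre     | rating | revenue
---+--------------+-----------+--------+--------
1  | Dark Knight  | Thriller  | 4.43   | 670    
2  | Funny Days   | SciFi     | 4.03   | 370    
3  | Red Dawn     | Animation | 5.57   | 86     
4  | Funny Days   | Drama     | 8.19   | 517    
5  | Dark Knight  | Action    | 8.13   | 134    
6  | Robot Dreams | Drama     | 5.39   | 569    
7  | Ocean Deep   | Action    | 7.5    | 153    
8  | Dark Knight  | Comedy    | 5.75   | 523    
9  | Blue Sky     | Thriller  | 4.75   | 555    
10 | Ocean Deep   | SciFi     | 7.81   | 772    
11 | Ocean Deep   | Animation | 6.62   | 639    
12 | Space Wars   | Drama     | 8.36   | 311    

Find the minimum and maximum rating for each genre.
SELECT genre, MIN(rating), MAX(rating)
FROM movies
GROUP BY genre

Result:
  Action: min=7.50, max=8.13
  Animation: min=5.57, max=6.62
  Comedy: min=5.75, max=5.75
  Drama: min=5.39, max=8.36
  SciFi: min=4.03, max=7.81
  Thriller: min=4.43, max=4.75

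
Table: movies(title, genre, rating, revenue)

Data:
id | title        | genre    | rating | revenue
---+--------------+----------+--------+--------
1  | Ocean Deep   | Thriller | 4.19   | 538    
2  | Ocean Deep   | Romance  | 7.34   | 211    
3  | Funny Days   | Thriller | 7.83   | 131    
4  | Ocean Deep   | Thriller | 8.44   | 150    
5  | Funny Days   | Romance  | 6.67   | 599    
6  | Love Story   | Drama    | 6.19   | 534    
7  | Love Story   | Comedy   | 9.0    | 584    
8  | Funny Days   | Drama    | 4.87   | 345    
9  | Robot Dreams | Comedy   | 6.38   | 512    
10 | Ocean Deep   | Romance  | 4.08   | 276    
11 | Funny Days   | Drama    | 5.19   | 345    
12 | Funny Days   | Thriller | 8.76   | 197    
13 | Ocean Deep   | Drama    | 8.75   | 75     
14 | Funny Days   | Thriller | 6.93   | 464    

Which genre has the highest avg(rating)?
SELECT genre, AVG(rating) as val
FROM movies
GROUP BY genre
ORDER BY val DESC
LIMIT 1

Result: Comedy with avg(rating) = 7.69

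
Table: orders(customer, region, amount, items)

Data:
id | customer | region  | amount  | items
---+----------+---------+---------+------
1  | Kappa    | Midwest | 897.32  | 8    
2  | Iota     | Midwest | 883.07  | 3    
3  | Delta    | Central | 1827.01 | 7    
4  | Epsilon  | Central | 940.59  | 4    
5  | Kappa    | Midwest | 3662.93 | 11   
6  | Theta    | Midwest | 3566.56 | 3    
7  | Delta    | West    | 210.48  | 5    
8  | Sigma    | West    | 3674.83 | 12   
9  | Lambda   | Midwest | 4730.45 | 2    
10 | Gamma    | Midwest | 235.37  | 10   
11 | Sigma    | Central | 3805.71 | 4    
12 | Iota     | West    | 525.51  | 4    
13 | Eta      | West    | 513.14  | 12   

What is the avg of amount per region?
SELECT region, AVG(amount) as result
FROM orders
GROUP BY region

Result:
  Central: 2191.10
  Midwest: 2329.28
  West: 1230.99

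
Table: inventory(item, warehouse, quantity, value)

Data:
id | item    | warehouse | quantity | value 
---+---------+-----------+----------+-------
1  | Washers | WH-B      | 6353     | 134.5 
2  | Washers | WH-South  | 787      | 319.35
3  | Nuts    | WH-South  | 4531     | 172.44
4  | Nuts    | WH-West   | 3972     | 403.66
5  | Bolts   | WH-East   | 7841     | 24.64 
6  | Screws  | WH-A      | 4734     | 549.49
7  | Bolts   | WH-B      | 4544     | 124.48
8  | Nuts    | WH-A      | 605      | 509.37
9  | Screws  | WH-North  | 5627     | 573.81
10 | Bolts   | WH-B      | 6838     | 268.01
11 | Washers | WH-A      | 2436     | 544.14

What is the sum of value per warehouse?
SELECT warehouse, SUM(value) as result
FROM inventory
GROUP BY warehouse

Result:
  WH-A: 1603.00
  WH-B: 526.99
  WH-East: 24.64
  WH-North: 573.81
  WH-South: 491.79
  WH-West: 403.66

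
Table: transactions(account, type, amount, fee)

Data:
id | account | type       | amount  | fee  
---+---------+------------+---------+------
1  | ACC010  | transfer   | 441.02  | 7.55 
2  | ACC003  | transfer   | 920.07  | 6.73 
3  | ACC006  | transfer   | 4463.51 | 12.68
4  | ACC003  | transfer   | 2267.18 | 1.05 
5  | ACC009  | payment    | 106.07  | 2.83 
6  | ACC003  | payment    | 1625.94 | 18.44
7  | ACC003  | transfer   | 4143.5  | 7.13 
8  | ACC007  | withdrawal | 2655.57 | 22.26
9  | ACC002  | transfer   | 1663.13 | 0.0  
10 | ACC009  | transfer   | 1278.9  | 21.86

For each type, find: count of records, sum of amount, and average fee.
SELECT type,
       COUNT(*) as cnt,
       SUM(amount) as total_amount,
       AVG(fee) as avg_fee
FROM transactions
GROUP BY type

Result:
  payment: 2 records, 1732.01 total amount, 10.64 avg fee
  transfer: 7 records, 15177.31 total amount, 8.14 avg fee
  withdrawal: 1 records, 2655.57 total amount, 22.26 avg fee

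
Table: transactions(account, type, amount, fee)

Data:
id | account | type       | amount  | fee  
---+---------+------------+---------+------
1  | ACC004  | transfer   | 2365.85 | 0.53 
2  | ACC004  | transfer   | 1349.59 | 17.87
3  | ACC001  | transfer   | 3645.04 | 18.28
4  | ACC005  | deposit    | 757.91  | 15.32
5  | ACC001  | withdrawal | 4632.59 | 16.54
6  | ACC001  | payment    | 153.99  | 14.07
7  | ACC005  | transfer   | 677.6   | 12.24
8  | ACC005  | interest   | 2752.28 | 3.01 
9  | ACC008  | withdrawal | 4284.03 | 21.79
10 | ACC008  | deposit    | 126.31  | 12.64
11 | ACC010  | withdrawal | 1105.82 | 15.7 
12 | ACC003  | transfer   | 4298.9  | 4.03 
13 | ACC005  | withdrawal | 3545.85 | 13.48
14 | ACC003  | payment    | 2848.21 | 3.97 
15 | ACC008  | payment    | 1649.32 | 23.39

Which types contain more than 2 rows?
SELECT type, COUNT(*) as cnt
FROM transactions
GROUP BY type
HAVING COUNT(*) > 2

Result:
  payment: 3
  transfer: 5
  withdrawal: 4

Note: HAVING filters groups after aggregation, WHERE filters rows before.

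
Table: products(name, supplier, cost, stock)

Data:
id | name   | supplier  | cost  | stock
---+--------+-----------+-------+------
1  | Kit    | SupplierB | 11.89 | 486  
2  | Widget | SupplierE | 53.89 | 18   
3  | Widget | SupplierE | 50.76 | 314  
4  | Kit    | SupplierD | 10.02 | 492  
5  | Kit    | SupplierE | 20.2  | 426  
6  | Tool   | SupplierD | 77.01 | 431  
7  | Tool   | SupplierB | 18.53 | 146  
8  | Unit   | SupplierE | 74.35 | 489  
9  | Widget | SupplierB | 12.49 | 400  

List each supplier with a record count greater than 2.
SELECT supplier, COUNT(*) as cnt
FROM products
GROUP BY supplier
HAVING COUNT(*) > 2

Result:
  SupplierB: 3
  SupplierE: 4

Note: HAVING filters groups after aggregation, WHERE filters rows before.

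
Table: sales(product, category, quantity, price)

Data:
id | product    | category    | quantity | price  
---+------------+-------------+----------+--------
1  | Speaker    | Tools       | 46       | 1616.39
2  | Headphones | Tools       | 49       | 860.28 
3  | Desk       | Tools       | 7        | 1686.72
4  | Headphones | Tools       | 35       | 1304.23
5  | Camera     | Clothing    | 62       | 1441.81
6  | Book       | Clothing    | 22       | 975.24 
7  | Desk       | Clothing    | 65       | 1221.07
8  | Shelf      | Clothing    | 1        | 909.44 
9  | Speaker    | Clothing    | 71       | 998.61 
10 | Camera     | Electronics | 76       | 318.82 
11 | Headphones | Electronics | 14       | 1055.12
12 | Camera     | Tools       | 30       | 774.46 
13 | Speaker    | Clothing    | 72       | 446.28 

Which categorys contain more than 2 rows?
SELECT category, COUNT(*) as cnt
FROM sales
GROUP BY category
HAVING COUNT(*) > 2

Result:
  Clothing: 6
  Tools: 5

Note: HAVING filters groups after aggregation, WHERE filters rows before.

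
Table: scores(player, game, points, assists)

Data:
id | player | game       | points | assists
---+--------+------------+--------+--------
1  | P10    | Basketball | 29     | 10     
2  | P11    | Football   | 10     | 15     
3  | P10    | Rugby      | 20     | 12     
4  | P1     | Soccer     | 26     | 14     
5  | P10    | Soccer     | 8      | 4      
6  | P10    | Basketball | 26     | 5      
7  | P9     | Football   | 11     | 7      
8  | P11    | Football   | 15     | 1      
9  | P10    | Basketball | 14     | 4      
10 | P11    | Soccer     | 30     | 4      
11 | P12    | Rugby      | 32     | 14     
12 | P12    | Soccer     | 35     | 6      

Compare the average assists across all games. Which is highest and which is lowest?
SELECT game, AVG(assists)
FROM scores
GROUP BY game
ORDER BY AVG(assists)

All groups:
  Basketball: 6.33
  Soccer: 7.00
  Football: 7.67
  Rugby: 13.00

Highest: Rugby (13.00)
Lowest: Basketball (6.33)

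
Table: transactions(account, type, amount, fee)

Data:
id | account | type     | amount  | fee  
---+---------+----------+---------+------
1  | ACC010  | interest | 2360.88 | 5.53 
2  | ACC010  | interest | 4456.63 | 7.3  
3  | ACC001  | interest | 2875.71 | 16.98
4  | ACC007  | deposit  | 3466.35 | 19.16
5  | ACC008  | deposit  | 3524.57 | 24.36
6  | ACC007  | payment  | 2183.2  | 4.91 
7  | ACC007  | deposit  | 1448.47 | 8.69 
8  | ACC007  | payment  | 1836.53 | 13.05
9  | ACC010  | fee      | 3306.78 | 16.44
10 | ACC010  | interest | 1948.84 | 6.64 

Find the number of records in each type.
SELECT type, COUNT(*) as count
FROM transactions
GROUP BY type

Result:
  deposit: 3
  fee: 1
  interest: 4
  payment: 2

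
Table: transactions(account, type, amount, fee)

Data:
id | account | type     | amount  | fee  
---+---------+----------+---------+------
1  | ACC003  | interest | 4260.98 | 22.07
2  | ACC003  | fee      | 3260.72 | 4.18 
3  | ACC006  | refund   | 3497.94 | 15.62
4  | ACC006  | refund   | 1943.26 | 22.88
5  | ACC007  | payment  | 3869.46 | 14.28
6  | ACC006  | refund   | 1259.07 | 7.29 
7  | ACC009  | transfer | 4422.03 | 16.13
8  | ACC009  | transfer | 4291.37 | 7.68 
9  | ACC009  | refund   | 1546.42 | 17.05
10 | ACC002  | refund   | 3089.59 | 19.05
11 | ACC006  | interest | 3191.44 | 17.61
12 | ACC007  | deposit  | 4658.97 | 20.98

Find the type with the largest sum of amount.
SELECT type, SUM(amount) as val
FROM transactions
GROUP BY type
ORDER BY val DESC
LIMIT 1

Result: refund with sum(amount) = 11336.28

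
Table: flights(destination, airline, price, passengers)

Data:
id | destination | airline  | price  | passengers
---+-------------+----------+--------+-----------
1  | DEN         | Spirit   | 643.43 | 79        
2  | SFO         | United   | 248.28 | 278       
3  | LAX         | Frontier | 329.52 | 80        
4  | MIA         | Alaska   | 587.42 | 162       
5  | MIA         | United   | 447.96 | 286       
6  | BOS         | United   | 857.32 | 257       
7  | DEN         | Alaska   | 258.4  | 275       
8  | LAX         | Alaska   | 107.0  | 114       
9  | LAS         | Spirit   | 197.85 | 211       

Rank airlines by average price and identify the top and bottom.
SELECT airline, AVG(price)
FROM flights
GROUP BY airline
ORDER BY AVG(price)

All groups:
  Alaska: 317.61
  Frontier: 329.52
  Spirit: 420.64
  United: 517.85

Highest: United (517.85)
Lowest: Alaska (317.61)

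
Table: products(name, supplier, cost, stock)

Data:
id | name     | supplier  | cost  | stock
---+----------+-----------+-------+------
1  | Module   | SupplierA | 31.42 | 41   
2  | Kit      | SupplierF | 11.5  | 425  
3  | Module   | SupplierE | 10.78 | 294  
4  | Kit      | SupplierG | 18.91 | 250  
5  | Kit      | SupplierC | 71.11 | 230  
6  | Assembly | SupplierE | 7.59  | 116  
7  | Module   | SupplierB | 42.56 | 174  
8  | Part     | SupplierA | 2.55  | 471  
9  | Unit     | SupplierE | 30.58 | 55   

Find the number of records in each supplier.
SELECT supplier, COUNT(*) as count
FROM products
GROUP BY supplier

Result:
  SupplierA: 2
  SupplierB: 1
  SupplierC: 1
  SupplierE: 3
  SupplierF: 1
  SupplierG: 1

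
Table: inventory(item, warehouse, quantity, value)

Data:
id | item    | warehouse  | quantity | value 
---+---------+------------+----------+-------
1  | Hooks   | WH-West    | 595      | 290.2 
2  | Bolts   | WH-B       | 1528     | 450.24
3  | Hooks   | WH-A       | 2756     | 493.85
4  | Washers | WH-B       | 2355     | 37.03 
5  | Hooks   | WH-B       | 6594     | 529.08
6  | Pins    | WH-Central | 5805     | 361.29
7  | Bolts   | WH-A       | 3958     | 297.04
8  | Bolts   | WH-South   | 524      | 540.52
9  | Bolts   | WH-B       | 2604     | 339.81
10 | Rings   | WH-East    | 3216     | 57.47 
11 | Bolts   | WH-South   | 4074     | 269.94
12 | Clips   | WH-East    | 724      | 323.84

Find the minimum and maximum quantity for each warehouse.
SELECT warehouse, MIN(quantity), MAX(quantity)
FROM inventory
GROUP BY warehouse

Result:
  WH-A: min=2756, max=3958
  WH-B: min=1528, max=6594
  WH-Central: min=5805, max=5805
  WH-East: min=724, max=3216
  WH-South: min=524, max=4074
  WH-West: min=595, max=595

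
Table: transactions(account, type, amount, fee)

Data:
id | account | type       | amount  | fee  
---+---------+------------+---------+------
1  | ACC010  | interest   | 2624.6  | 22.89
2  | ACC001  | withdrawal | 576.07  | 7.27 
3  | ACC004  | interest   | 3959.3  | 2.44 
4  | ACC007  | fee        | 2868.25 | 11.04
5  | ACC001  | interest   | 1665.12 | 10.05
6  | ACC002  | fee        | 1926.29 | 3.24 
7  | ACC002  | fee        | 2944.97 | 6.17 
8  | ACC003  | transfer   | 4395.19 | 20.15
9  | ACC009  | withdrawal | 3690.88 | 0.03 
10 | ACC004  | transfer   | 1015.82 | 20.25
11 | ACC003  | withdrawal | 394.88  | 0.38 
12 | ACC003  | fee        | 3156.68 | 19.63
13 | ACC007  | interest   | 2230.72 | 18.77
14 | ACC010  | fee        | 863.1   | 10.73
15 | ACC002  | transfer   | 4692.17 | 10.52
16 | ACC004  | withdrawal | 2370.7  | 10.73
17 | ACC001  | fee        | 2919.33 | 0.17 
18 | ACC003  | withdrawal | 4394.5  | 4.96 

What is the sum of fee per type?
SELECT type, SUM(fee) as result
FROM transactions
GROUP BY type

Result:
  fee: 50.98
  interest: 54.15
  transfer: 50.92
  withdrawal: 23.37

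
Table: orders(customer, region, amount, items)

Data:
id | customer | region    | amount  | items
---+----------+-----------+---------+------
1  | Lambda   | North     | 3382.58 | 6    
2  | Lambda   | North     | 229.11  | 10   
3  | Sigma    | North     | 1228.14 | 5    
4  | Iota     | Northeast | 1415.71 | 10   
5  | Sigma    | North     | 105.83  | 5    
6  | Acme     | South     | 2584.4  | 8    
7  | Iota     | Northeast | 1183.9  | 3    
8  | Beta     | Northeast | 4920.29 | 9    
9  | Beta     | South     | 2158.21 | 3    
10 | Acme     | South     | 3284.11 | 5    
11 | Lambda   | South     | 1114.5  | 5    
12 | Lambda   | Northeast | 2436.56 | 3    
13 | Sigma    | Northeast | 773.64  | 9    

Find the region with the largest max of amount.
SELECT region, MAX(amount) as val
FROM orders
GROUP BY region
ORDER BY val DESC
LIMIT 1

Result: Northeast with max(amount) = 4920.29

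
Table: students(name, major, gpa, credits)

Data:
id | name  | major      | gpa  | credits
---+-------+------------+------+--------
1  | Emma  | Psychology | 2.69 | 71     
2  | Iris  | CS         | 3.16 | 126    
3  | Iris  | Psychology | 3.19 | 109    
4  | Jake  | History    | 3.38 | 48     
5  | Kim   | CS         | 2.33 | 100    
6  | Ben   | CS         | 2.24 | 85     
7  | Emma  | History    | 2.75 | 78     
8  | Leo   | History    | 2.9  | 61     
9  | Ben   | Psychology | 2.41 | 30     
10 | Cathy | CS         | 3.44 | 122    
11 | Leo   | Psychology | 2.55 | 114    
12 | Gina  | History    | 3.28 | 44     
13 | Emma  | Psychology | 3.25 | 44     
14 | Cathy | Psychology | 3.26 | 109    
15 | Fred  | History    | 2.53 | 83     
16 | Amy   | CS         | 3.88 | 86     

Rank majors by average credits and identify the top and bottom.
SELECT major, AVG(credits)
FROM students
GROUP BY major
ORDER BY AVG(credits)

All groups:
  History: 62.80
  Psychology: 79.50
  CS: 103.80

Highest: CS (103.80)
Lowest: History (62.80)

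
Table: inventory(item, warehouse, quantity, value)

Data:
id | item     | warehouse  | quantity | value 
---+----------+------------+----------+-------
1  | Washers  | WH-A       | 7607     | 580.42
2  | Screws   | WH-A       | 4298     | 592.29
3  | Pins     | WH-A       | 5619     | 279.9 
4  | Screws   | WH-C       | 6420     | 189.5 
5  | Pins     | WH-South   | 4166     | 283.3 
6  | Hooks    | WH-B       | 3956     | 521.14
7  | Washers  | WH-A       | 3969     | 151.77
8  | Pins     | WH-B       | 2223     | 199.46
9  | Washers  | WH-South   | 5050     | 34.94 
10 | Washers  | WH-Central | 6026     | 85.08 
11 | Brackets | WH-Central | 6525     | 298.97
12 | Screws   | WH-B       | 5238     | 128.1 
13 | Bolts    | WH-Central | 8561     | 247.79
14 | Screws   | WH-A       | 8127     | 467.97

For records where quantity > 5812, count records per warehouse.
SELECT warehouse, COUNT(*)
FROM inventory
WHERE quantity > 5812
GROUP BY warehouse

Note: WHERE filters rows before grouping.

Result:
  WH-A: 2
  WH-C: 1
  WH-Central: 3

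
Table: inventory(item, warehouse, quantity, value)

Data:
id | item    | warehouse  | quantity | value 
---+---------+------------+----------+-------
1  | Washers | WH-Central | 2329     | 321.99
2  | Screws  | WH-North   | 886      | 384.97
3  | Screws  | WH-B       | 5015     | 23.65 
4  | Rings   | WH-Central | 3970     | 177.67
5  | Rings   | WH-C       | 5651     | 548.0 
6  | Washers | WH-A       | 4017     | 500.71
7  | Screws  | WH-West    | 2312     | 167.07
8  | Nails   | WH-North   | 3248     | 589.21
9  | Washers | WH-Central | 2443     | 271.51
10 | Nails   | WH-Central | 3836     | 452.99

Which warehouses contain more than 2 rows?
SELECT warehouse, COUNT(*) as cnt
FROM inventory
GROUP BY warehouse
HAVING COUNT(*) > 2

Result:
  WH-Central: 4

Note: HAVING filters groups after aggregation, WHERE filters rows before.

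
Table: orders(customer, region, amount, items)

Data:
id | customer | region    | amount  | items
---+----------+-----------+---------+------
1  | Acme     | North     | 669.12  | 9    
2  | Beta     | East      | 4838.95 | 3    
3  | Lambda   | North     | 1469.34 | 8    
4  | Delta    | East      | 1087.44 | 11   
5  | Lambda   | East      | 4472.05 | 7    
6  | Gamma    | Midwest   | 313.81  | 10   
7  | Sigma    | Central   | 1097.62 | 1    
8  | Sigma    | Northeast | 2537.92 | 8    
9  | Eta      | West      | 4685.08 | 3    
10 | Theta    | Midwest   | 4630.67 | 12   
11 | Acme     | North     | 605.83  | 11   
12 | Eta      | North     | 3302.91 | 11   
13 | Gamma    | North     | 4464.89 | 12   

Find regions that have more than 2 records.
SELECT region, COUNT(*) as cnt
FROM orders
GROUP BY region
HAVING COUNT(*) > 2

Result:
  East: 3
  North: 5

Note: HAVING filters groups after aggregation, WHERE filters rows before.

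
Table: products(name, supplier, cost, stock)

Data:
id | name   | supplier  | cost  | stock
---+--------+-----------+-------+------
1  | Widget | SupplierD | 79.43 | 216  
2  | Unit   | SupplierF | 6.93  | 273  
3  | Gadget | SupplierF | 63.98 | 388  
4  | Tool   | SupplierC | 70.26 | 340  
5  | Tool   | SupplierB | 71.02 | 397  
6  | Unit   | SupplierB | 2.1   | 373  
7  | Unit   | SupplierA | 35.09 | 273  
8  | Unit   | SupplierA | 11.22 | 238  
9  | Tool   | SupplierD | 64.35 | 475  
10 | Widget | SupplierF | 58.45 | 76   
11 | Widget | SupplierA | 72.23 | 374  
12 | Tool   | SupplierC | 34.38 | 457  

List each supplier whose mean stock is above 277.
SELECT supplier, AVG(stock)
FROM products
GROUP BY supplier
HAVING AVG(stock) > 277

Result:
  SupplierA: avg=295.00
  SupplierB: avg=385.00
  SupplierC: avg=398.50
  SupplierD: avg=345.50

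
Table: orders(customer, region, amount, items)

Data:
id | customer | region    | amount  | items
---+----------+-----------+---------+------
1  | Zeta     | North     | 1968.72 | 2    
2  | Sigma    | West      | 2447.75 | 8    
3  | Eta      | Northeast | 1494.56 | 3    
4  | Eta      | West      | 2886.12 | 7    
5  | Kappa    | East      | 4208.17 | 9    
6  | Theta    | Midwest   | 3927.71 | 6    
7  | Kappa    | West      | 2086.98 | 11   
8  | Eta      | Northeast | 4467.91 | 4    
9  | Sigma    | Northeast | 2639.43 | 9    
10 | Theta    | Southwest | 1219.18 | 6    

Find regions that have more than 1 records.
SELECT region, COUNT(*) as cnt
FROM orders
GROUP BY region
HAVING COUNT(*) > 1

Result:
  Northeast: 3
  West: 3

Note: HAVING filters groups after aggregation, WHERE filters rows before.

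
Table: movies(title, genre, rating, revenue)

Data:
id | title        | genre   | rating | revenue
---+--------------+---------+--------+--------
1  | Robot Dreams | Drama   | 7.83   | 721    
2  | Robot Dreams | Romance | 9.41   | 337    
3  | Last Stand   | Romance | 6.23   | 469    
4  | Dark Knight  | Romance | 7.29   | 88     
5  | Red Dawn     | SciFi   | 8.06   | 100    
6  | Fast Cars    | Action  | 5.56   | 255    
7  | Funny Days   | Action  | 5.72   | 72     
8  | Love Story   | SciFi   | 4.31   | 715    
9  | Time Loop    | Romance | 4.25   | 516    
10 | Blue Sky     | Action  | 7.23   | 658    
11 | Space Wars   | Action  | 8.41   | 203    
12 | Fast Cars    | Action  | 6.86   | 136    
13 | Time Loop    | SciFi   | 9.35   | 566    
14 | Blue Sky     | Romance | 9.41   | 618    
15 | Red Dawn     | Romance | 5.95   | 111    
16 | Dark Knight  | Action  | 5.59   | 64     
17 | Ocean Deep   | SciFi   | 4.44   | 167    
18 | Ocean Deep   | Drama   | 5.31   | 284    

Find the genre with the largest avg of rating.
SELECT genre, AVG(rating) as val
FROM movies
GROUP BY genre
ORDER BY val DESC
LIMIT 1

Result: Romance with avg(rating) = 7.09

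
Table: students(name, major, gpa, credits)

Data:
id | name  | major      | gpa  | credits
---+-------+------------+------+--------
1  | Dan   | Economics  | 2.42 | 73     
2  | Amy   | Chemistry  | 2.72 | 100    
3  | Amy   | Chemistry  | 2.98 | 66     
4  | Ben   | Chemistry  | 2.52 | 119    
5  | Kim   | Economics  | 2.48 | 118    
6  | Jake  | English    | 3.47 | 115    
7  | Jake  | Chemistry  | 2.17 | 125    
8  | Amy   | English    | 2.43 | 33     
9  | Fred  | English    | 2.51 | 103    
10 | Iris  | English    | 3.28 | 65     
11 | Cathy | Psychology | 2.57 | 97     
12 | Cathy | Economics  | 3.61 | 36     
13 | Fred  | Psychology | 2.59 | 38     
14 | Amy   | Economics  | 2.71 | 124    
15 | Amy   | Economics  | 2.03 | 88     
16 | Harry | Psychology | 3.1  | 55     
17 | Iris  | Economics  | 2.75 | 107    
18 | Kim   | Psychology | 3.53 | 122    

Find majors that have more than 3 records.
SELECT major, COUNT(*) as cnt
FROM students
GROUP BY major
HAVING COUNT(*) > 3

Result:
  Chemistry: 4
  Economics: 6
  English: 4
  Psychology: 4

Note: HAVING filters groups after aggregation, WHERE filters rows before.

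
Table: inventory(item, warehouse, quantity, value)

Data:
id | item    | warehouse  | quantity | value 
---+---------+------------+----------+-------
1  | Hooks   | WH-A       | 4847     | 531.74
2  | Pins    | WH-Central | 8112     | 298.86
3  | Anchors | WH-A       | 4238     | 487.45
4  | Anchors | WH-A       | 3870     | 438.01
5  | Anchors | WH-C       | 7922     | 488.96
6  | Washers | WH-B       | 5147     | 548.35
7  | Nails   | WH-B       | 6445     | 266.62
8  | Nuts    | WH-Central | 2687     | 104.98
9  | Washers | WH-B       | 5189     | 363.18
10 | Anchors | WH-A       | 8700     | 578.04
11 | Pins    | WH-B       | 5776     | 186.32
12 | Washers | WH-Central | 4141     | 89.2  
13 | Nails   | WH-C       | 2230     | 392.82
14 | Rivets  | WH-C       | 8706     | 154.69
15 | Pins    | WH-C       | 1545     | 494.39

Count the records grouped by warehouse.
SELECT warehouse, COUNT(*) as count
FROM inventory
GROUP BY warehouse

Result:
  WH-A: 4
  WH-B: 4
  WH-C: 4
  WH-Central: 3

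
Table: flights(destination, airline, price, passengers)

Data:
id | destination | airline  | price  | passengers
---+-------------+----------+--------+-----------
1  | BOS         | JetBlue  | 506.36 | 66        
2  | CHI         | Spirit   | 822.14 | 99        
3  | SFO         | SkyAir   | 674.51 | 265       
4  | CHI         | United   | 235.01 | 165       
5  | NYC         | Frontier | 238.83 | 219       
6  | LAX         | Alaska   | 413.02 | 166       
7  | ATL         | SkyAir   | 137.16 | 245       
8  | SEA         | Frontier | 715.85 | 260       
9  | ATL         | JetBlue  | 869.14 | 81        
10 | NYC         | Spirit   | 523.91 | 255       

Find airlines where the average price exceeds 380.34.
SELECT airline, AVG(price)
FROM flights
GROUP BY airline
HAVING AVG(price) > 380.34

Result:
  Alaska: avg=413.02
  Frontier: avg=477.34
  JetBlue: avg=687.75
  SkyAir: avg=405.84
  Spirit: avg=673.03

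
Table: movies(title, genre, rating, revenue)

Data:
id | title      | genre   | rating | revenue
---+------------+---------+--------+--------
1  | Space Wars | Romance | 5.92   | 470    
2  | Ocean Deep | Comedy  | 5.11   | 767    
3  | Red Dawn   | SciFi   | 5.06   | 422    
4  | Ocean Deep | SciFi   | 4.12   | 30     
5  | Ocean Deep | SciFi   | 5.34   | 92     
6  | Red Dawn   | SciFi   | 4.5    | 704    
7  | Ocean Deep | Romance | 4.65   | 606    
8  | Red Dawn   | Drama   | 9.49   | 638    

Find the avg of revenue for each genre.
SELECT genre, AVG(revenue) as result
FROM movies
GROUP BY genre

Result:
  Comedy: 767.00
  Drama: 638.00
  Romance: 538.00
  SciFi: 312.00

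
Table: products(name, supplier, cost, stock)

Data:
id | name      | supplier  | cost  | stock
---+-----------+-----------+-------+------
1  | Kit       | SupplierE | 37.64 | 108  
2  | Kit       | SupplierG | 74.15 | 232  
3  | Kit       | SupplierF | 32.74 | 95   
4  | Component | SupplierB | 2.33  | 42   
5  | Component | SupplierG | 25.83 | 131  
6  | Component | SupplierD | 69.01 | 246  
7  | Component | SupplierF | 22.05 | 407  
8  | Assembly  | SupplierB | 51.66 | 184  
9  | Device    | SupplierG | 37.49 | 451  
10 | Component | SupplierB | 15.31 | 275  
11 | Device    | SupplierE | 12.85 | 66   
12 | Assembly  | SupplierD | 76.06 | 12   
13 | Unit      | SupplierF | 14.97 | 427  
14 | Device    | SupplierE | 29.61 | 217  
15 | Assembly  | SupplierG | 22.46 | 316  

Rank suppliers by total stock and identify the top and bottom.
SELECT supplier, SUM(stock)
FROM products
GROUP BY supplier
ORDER BY SUM(stock)

All groups:
  SupplierD: 258
  SupplierE: 391
  SupplierB: 501
  SupplierF: 929
  SupplierG: 1130

Highest: SupplierG (1130)
Lowest: SupplierD (258)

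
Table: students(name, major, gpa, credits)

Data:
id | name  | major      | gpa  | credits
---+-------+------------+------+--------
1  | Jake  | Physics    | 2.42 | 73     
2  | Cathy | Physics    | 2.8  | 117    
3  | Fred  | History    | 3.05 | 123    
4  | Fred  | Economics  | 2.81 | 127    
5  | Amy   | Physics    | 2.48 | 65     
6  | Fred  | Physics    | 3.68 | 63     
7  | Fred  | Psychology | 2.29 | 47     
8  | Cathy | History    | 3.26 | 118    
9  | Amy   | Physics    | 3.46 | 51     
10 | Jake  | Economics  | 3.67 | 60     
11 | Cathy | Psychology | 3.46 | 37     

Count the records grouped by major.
SELECT major, COUNT(*) as count
FROM students
GROUP BY major

Result:
  Economics: 2
  History: 2
  Physics: 5
  Psychology: 2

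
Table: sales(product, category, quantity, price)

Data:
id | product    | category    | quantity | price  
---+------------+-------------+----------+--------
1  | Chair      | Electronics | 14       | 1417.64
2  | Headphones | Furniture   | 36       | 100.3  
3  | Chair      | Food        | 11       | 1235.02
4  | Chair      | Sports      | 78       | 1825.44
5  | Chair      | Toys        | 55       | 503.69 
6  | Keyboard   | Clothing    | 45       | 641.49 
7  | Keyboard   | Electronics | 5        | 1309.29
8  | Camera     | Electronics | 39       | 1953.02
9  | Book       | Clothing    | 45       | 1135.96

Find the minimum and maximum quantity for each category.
SELECT category, MIN(quantity), MAX(quantity)
FROM sales
GROUP BY category

Result:
  Clothing: min=45, max=45
  Electronics: min=5, max=39
  Food: min=11, max=11
  Furniture: min=36, max=36
  Sports: min=78, max=78
  Toys: min=55, max=55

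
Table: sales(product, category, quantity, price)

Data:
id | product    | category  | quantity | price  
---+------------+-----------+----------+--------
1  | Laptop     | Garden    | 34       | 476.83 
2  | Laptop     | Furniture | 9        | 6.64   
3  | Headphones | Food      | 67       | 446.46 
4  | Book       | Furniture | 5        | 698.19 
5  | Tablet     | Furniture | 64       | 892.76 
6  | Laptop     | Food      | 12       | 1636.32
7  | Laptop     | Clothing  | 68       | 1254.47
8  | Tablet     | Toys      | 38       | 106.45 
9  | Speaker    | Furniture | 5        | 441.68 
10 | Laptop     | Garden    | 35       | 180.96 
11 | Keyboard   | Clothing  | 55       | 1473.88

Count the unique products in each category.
SELECT category, COUNT(DISTINCT product)
FROM sales
GROUP BY category

Result:
  Clothing: 2 distinct
  Food: 2 distinct
  Furniture: 4 distinct
  Garden: 1 distinct
  Toys: 1 distinct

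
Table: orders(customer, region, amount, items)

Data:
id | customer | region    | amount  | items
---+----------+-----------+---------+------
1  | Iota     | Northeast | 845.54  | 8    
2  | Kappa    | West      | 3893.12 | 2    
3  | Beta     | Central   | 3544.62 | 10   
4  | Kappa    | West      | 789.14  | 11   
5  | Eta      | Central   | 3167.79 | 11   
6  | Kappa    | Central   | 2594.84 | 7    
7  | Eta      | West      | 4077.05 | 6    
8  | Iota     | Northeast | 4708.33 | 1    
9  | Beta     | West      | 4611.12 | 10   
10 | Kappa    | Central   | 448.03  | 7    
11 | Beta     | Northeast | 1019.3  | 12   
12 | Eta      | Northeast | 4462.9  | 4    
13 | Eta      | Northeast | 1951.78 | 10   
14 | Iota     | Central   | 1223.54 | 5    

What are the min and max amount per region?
SELECT region, MIN(amount), MAX(amount)
FROM orders
GROUP BY region

Result:
  Central: min=448.03, max=3544.62
  Northeast: min=845.54, max=4708.33
  West: min=789.14, max=4611.12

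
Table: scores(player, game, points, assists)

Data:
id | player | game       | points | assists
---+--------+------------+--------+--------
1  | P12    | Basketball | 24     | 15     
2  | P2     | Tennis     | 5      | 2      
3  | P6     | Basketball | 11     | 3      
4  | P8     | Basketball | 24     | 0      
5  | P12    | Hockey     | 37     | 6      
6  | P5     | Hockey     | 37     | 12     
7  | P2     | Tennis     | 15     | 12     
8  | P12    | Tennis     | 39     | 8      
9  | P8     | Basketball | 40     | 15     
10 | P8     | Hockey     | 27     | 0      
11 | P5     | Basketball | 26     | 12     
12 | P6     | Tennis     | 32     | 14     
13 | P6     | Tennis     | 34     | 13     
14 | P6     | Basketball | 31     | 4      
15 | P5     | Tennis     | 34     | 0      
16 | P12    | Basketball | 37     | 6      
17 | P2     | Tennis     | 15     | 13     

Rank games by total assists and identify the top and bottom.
SELECT game, SUM(assists)
FROM scores
GROUP BY game
ORDER BY SUM(assists)

All groups:
  Hockey: 18
  Basketball: 55
  Tennis: 62

Highest: Tennis (62)
Lowest: Hockey (18)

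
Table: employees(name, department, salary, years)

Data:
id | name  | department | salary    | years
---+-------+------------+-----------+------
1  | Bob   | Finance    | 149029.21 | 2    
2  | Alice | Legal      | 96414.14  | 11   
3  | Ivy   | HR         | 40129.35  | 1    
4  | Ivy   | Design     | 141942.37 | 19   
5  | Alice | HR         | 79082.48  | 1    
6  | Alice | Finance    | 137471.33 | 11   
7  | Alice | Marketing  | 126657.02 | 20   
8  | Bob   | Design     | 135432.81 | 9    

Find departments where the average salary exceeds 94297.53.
SELECT department, AVG(salary)
FROM employees
GROUP BY department
HAVING AVG(salary) > 94297.53

Result:
  Design: avg=138687.59
  Finance: avg=143250.27
  Legal: avg=96414.14
  Marketing: avg=126657.02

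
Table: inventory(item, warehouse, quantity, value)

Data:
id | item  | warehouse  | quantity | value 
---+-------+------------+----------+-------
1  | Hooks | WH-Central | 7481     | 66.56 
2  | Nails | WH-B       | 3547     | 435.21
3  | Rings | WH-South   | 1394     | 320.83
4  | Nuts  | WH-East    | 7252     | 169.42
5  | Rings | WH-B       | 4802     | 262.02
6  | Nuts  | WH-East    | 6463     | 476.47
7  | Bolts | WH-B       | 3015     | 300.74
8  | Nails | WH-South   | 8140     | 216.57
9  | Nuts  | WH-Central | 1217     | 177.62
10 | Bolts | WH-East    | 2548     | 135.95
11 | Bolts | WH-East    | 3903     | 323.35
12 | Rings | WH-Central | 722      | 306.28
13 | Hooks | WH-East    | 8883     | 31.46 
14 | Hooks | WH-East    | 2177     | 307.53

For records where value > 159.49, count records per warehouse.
SELECT warehouse, COUNT(*)
FROM inventory
WHERE value > 159.49
GROUP BY warehouse

Note: WHERE filters rows before grouping.

Result:
  WH-B: 3
  WH-Central: 2
  WH-East: 4
  WH-South: 2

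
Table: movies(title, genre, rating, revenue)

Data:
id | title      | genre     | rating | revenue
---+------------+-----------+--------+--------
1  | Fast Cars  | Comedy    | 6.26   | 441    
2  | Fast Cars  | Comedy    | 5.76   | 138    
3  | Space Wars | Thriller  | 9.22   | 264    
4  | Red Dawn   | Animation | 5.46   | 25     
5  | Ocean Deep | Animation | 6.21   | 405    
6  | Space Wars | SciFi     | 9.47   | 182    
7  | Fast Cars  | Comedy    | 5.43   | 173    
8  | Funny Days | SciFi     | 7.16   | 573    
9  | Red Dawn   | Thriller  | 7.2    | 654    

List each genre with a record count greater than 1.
SELECT genre, COUNT(*) as cnt
FROM movies
GROUP BY genre
HAVING COUNT(*) > 1

Result:
  Animation: 2
  Comedy: 3
  SciFi: 2
  Thriller: 2

Note: HAVING filters groups after aggregation, WHERE filters rows before.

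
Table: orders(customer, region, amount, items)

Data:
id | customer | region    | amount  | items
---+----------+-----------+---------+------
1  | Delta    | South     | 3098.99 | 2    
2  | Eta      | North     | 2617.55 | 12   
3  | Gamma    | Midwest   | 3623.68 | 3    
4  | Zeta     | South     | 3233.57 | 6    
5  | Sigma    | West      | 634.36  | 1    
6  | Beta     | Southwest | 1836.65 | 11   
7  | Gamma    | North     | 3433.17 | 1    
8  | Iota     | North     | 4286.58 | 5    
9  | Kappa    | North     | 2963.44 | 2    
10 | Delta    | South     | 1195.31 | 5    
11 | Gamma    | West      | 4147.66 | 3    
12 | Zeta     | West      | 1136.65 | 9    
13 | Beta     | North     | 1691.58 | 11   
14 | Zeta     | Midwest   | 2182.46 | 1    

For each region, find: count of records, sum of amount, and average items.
SELECT region,
       COUNT(*) as cnt,
       SUM(amount) as total_amount,
       AVG(items) as avg_items
FROM orders
GROUP BY region

Result:
  Midwest: 2 records, 5806.14 total amount, 2.00 avg items
  North: 5 records, 14992.32 total amount, 6.20 avg items
  South: 3 records, 7527.87 total amount, 4.33 avg items
  Southwest: 1 records, 1836.65 total amount, 11.00 avg items
  West: 3 records, 5918.67 total amount, 4.33 avg items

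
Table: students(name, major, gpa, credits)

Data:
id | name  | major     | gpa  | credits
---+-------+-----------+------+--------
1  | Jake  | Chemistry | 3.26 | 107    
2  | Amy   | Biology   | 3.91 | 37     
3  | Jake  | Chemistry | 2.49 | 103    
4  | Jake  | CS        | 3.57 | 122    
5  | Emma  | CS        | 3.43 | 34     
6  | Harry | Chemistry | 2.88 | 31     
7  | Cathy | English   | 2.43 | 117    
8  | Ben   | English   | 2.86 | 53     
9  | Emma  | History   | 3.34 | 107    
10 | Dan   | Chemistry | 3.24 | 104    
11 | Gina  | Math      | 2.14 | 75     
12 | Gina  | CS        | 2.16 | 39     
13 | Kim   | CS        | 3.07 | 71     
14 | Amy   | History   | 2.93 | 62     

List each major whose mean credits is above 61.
SELECT major, AVG(credits)
FROM students
GROUP BY major
HAVING AVG(credits) > 61

Result:
  CS: avg=66.50
  Chemistry: avg=86.25
  English: avg=85.00
  History: avg=84.50
  Math: avg=75.00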